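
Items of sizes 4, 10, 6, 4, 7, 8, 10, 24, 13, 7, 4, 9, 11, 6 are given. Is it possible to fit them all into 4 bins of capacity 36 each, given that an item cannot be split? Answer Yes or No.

A valid assignment using 4 bins:
  bin 1: 24 + 11 = 35
  bin 2: 13 + 10 + 10 = 33
  bin 3: 9 + 8 + 7 + 7 + 4 = 35
  bin 4: 6 + 6 + 4 + 4 = 20
Every load is within 36, so 4 bins suffice.

Yes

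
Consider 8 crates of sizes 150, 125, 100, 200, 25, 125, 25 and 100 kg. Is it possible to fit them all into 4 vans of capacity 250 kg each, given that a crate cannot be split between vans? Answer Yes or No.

A valid assignment using 4 vans:
  van 1: 200 + 25 + 25 = 250
  van 2: 150 + 100 = 250
  van 3: 125 + 125 = 250
  van 4: 100 = 100
Every load is within 250 kg, so 4 vans suffice.

Yes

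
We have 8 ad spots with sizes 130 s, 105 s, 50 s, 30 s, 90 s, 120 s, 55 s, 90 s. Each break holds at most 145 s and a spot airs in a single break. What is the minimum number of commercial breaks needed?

5

Total = 130 + 120 + 105 + 90 + 90 + 55 + 50 + 30 = 670 s.
Lower bound: ⌈670/145⌉ = 5 commercial breaks.
A packing using 5 commercial breaks:
  break 1: 130 = 130
  break 2: 120 = 120
  break 3: 105 + 30 = 135
  break 4: 90 + 55 = 145
  break 5: 90 + 50 = 140
This matches the lower bound, so 5 is optimal.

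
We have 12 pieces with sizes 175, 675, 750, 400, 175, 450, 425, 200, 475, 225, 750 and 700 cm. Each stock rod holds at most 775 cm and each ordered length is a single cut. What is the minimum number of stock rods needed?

8

Total = 750 + 750 + 700 + 675 + 475 + 450 + 425 + 400 + 225 + 200 + 175 + 175 = 5400 cm.
Lower bound: ⌈5400/775⌉ = 7 stock rods.
Also, 8 pieces each exceed 775/2 cm, and no two of those can share a stock rod, so at least 8 stock rods are needed.
A packing using 8 stock rods:
  stock rod 1: 750 = 750
  stock rod 2: 750 = 750
  stock rod 3: 700 = 700
  stock rod 4: 675 = 675
  stock rod 5: 475 + 225 = 700
  stock rod 6: 450 + 200 = 650
  stock rod 7: 425 + 175 + 175 = 775
  stock rod 8: 400 = 400
This matches the lower bound, so 8 is optimal.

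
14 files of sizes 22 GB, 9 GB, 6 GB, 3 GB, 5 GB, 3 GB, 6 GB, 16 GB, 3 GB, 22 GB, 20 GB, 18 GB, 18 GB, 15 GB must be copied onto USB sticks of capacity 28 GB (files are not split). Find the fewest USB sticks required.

Total = 22 + 22 + 20 + 18 + 18 + 16 + 15 + 9 + 6 + 6 + 5 + 3 + 3 + 3 = 166 GB.
Lower bound: ⌈166/28⌉ = 6 USB sticks.
Also, 7 files each exceed 14 GB, and no two of those can share a USB stick, so at least 7 USB sticks are needed.
A packing using 7 USB sticks:
  USB stick 1: 22 + 6 = 28
  USB stick 2: 22 + 6 = 28
  USB stick 3: 20 + 5 + 3 = 28
  USB stick 4: 18 + 9 = 27
  USB stick 5: 18 + 3 + 3 = 24
  USB stick 6: 16 = 16
  USB stick 7: 15 = 15
This matches the lower bound, so 7 is optimal.

7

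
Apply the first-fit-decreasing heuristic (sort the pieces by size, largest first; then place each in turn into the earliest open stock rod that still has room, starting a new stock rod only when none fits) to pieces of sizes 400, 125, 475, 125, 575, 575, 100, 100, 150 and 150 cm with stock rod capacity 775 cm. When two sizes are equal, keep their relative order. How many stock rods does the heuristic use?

4

Sorted descending: 575, 575, 475, 400, 150, 150, 125, 125, 100, 100.
  575 → stock rod 1 (new)  [load 575/775]
  575 → stock rod 2 (new)  [load 575/775]
  475 → stock rod 3 (new)  [load 475/775]
  400 → stock rod 4 (new)  [load 400/775]
  150 → stock rod 1  [load 725/775]
  150 → stock rod 2  [load 725/775]
  125 → stock rod 3  [load 600/775]
  125 → stock rod 3  [load 725/775]
  100 → stock rod 4  [load 500/775]
  100 → stock rod 4  [load 600/775]
4 stock rods opened.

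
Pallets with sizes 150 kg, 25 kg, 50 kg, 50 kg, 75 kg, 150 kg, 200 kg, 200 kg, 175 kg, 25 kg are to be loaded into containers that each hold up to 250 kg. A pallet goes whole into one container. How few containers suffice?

5

Total = 200 + 200 + 175 + 150 + 150 + 75 + 50 + 50 + 25 + 25 = 1100 kg.
Lower bound: ⌈1100/250⌉ = 5 containers.
A packing using 5 containers:
  container 1: 200 + 50 = 250
  container 2: 200 + 50 = 250
  container 3: 175 + 75 = 250
  container 4: 150 + 25 + 25 = 200
  container 5: 150 = 150
This matches the lower bound, so 5 is optimal.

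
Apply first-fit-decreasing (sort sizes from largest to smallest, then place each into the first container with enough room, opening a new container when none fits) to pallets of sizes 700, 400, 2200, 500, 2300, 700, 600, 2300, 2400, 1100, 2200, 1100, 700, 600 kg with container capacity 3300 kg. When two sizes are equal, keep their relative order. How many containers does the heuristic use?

6

Sorted descending: 2400, 2300, 2300, 2200, 2200, 1100, 1100, 700, 700, 700, 600, 600, 500, 400.
  2400 → container 1 (new)  [load 2400/3300]
  2300 → container 2 (new)  [load 2300/3300]
  2300 → container 3 (new)  [load 2300/3300]
  2200 → container 4 (new)  [load 2200/3300]
  2200 → container 5 (new)  [load 2200/3300]
  1100 → container 4  [load 3300/3300]
  1100 → container 5  [load 3300/3300]
  700 → container 1  [load 3100/3300]
  700 → container 2  [load 3000/3300]
  700 → container 3  [load 3000/3300]
  600 → container 6 (new)  [load 600/3300]
  600 → container 6  [load 1200/3300]
  500 → container 6  [load 1700/3300]
  400 → container 6  [load 2100/3300]
6 containers opened.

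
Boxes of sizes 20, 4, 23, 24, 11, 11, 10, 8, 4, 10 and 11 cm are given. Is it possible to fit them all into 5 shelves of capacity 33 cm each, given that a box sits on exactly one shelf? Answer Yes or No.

A valid assignment using 5 shelves:
  shelf 1: 24 + 8 = 32
  shelf 2: 23 + 10 = 33
  shelf 3: 20 + 11 = 31
  shelf 4: 11 + 11 + 10 = 32
  shelf 5: 4 + 4 = 8
Every load is within 33 cm, so 5 shelves suffice.

Yes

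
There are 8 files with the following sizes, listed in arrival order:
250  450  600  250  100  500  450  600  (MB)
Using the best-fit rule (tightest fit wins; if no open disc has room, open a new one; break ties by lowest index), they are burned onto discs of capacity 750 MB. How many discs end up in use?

  250 → disc 1 (new)  [load 250/750]
  450 → disc 1  [load 700/750]
  600 → disc 2 (new)  [load 600/750]
  250 → disc 3 (new)  [load 250/750]
  100 → disc 2  [load 700/750]
  500 → disc 3  [load 750/750]
  450 → disc 4 (new)  [load 450/750]
  600 → disc 5 (new)  [load 600/750]
5 discs opened.

5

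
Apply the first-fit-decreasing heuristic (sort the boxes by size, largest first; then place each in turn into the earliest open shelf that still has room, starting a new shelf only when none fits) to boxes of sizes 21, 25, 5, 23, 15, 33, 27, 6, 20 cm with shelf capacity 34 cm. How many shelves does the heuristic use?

7

Sorted descending: 33, 27, 25, 23, 21, 20, 15, 6, 5.
  33 → shelf 1 (new)  [load 33/34]
  27 → shelf 2 (new)  [load 27/34]
  25 → shelf 3 (new)  [load 25/34]
  23 → shelf 4 (new)  [load 23/34]
  21 → shelf 5 (new)  [load 21/34]
  20 → shelf 6 (new)  [load 20/34]
  15 → shelf 7 (new)  [load 15/34]
  6 → shelf 2  [load 33/34]
  5 → shelf 3  [load 30/34]
7 shelves opened.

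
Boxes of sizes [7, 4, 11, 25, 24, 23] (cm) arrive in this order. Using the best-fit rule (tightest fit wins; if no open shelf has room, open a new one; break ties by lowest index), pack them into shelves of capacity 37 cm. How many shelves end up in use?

4

  7 → shelf 1 (new)  [load 7/37]
  4 → shelf 1  [load 11/37]
  11 → shelf 1  [load 22/37]
  25 → shelf 2 (new)  [load 25/37]
  24 → shelf 3 (new)  [load 24/37]
  23 → shelf 4 (new)  [load 23/37]
4 shelves opened.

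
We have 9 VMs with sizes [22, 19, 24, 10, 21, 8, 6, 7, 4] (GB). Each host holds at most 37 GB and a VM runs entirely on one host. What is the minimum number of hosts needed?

4

Total = 24 + 22 + 21 + 19 + 10 + 8 + 7 + 6 + 4 = 121 GB.
Lower bound: ⌈121/37⌉ = 4 hosts.
A packing using 4 hosts:
  host 1: 24 + 10 = 34
  host 2: 22 + 8 + 7 = 37
  host 3: 21 + 6 + 4 = 31
  host 4: 19 = 19
This matches the lower bound, so 4 is optimal.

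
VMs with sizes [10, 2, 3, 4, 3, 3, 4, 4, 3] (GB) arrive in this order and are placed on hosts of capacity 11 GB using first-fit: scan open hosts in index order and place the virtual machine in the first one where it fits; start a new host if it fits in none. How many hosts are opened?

4

  10 → host 1 (new)  [load 10/11]
  2 → host 2 (new)  [load 2/11]
  3 → host 2  [load 5/11]
  4 → host 2  [load 9/11]
  3 → host 3 (new)  [load 3/11]
  3 → host 3  [load 6/11]
  4 → host 3  [load 10/11]
  4 → host 4 (new)  [load 4/11]
  3 → host 4  [load 7/11]
4 hosts opened.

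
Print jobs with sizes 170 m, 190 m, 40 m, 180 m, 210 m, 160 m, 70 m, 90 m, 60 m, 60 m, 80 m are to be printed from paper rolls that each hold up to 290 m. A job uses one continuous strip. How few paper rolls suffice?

5

Total = 210 + 190 + 180 + 170 + 160 + 90 + 80 + 70 + 60 + 60 + 40 = 1310 m.
Lower bound: ⌈1310/290⌉ = 5 paper rolls.
A packing using 5 paper rolls:
  roll 1: 210 + 80 = 290
  roll 2: 190 + 90 = 280
  roll 3: 180 + 70 + 40 = 290
  roll 4: 170 + 60 + 60 = 290
  roll 5: 160 = 160
This matches the lower bound, so 5 is optimal.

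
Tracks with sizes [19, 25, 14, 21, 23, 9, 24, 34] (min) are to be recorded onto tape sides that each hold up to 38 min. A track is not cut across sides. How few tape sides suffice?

Total = 34 + 25 + 24 + 23 + 21 + 19 + 14 + 9 = 169 min.
Lower bound: ⌈169/38⌉ = 5 tape sides.
A packing using 6 tape sides:
  side 1: 34 = 34
  side 2: 25 + 9 = 34
  side 3: 24 + 14 = 38
  side 4: 23 = 23
  side 5: 21 = 21
  side 6: 19 = 19
No arrangement into 5 tape sides stays within capacity, so 6 is optimal.

6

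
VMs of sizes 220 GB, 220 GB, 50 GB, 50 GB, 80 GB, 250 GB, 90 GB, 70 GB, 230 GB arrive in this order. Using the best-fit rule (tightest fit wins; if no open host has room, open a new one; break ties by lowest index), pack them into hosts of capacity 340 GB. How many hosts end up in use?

  220 → host 1 (new)  [load 220/340]
  220 → host 2 (new)  [load 220/340]
  50 → host 1  [load 270/340]
  50 → host 1  [load 320/340]
  80 → host 2  [load 300/340]
  250 → host 3 (new)  [load 250/340]
  90 → host 3  [load 340/340]
  70 → host 4 (new)  [load 70/340]
  230 → host 4  [load 300/340]
4 hosts opened.

4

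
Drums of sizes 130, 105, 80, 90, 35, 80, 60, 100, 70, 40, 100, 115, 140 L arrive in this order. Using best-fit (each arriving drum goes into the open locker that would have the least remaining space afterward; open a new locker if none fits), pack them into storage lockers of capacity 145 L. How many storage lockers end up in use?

  130 → locker 1 (new)  [load 130/145]
  105 → locker 2 (new)  [load 105/145]
  80 → locker 3 (new)  [load 80/145]
  90 → locker 4 (new)  [load 90/145]
  35 → locker 2  [load 140/145]
  80 → locker 5 (new)  [load 80/145]
  60 → locker 3  [load 140/145]
  100 → locker 6 (new)  [load 100/145]
  70 → locker 7 (new)  [load 70/145]
  40 → locker 6  [load 140/145]
  100 → locker 8 (new)  [load 100/145]
  115 → locker 9 (new)  [load 115/145]
  140 → locker 10 (new)  [load 140/145]
10 storage lockers opened.

10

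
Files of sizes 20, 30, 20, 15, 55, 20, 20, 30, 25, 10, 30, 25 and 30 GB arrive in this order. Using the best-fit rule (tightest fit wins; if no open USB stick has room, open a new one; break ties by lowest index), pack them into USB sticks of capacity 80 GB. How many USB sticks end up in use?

  20 → USB stick 1 (new)  [load 20/80]
  30 → USB stick 1  [load 50/80]
  20 → USB stick 1  [load 70/80]
  15 → USB stick 2 (new)  [load 15/80]
  55 → USB stick 2  [load 70/80]
  20 → USB stick 3 (new)  [load 20/80]
  20 → USB stick 3  [load 40/80]
  30 → USB stick 3  [load 70/80]
  25 → USB stick 4 (new)  [load 25/80]
  10 → USB stick 1  [load 80/80]
  30 → USB stick 4  [load 55/80]
  25 → USB stick 4  [load 80/80]
  30 → USB stick 5 (new)  [load 30/80]
5 USB sticks opened.

5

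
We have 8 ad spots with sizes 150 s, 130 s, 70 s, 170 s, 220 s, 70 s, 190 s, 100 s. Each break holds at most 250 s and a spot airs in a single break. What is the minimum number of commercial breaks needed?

5

Total = 220 + 190 + 170 + 150 + 130 + 100 + 70 + 70 = 1100 s.
Lower bound: ⌈1100/250⌉ = 5 commercial breaks.
A packing using 5 commercial breaks:
  break 1: 220 = 220
  break 2: 190 = 190
  break 3: 170 + 70 = 240
  break 4: 150 + 100 = 250
  break 5: 130 + 70 = 200
This matches the lower bound, so 5 is optimal.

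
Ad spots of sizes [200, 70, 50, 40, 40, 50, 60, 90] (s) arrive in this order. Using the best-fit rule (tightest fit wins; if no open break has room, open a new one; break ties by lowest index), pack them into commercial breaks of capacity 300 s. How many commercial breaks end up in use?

  200 → break 1 (new)  [load 200/300]
  70 → break 1  [load 270/300]
  50 → break 2 (new)  [load 50/300]
  40 → break 2  [load 90/300]
  40 → break 2  [load 130/300]
  50 → break 2  [load 180/300]
  60 → break 2  [load 240/300]
  90 → break 3 (new)  [load 90/300]
3 commercial breaks opened.

3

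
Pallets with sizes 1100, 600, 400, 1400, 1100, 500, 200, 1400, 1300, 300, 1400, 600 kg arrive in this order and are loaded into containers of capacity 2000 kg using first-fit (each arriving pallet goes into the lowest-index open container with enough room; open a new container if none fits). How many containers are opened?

  1100 → container 1 (new)  [load 1100/2000]
  600 → container 1  [load 1700/2000]
  400 → container 2 (new)  [load 400/2000]
  1400 → container 2  [load 1800/2000]
  1100 → container 3 (new)  [load 1100/2000]
  500 → container 3  [load 1600/2000]
  200 → container 1  [load 1900/2000]
  1400 → container 4 (new)  [load 1400/2000]
  1300 → container 5 (new)  [load 1300/2000]
  300 → container 3  [load 1900/2000]
  1400 → container 6 (new)  [load 1400/2000]
  600 → container 4  [load 2000/2000]
6 containers opened.

6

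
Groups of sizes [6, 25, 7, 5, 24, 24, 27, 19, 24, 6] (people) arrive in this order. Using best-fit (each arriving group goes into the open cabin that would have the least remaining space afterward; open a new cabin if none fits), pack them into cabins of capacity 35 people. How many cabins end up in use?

  6 → cabin 1 (new)  [load 6/35]
  25 → cabin 1  [load 31/35]
  7 → cabin 2 (new)  [load 7/35]
  5 → cabin 2  [load 12/35]
  24 → cabin 3 (new)  [load 24/35]
  24 → cabin 4 (new)  [load 24/35]
  27 → cabin 5 (new)  [load 27/35]
  19 → cabin 2  [load 31/35]
  24 → cabin 6 (new)  [load 24/35]
  6 → cabin 5  [load 33/35]
6 cabins opened.

6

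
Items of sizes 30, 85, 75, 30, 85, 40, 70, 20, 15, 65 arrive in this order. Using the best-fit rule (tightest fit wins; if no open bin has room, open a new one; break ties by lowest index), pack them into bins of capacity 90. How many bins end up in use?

7

  30 → bin 1 (new)  [load 30/90]
  85 → bin 2 (new)  [load 85/90]
  75 → bin 3 (new)  [load 75/90]
  30 → bin 1  [load 60/90]
  85 → bin 4 (new)  [load 85/90]
  40 → bin 5 (new)  [load 40/90]
  70 → bin 6 (new)  [load 70/90]
  20 → bin 6  [load 90/90]
  15 → bin 3  [load 90/90]
  65 → bin 7 (new)  [load 65/90]
7 bins opened.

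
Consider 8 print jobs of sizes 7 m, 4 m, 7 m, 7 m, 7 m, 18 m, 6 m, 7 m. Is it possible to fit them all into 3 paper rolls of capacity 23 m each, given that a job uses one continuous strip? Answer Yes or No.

Yes

A valid assignment using 3 paper rolls:
  roll 1: 18 + 4 = 22
  roll 2: 7 + 7 + 7 = 21
  roll 3: 7 + 7 + 6 = 20
Every load is within 23 m, so 3 paper rolls suffice.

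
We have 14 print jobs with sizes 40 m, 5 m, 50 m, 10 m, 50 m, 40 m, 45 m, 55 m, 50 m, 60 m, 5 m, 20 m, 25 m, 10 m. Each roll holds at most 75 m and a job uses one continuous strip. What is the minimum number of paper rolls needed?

Total = 60 + 55 + 50 + 50 + 50 + 45 + 40 + 40 + 25 + 20 + 10 + 10 + 5 + 5 = 465 m.
Lower bound: ⌈465/75⌉ = 7 paper rolls.
Also, 8 print jobs each exceed 75/2 m, and no two of those can share a roll, so at least 8 paper rolls are needed.
A packing using 8 paper rolls:
  roll 1: 60 + 10 + 5 = 75
  roll 2: 55 + 20 = 75
  roll 3: 50 + 25 = 75
  roll 4: 50 + 10 + 5 = 65
  roll 5: 50 = 50
  roll 6: 45 = 45
  roll 7: 40 = 40
  roll 8: 40 = 40
This matches the lower bound, so 8 is optimal.

8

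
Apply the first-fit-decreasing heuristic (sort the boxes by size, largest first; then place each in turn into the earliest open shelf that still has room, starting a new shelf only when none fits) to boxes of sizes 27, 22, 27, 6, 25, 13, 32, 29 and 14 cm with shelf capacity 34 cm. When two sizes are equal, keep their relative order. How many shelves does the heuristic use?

7

Sorted descending: 32, 29, 27, 27, 25, 22, 14, 13, 6.
  32 → shelf 1 (new)  [load 32/34]
  29 → shelf 2 (new)  [load 29/34]
  27 → shelf 3 (new)  [load 27/34]
  27 → shelf 4 (new)  [load 27/34]
  25 → shelf 5 (new)  [load 25/34]
  22 → shelf 6 (new)  [load 22/34]
  14 → shelf 7 (new)  [load 14/34]
  13 → shelf 7  [load 27/34]
  6 → shelf 3  [load 33/34]
7 shelves opened.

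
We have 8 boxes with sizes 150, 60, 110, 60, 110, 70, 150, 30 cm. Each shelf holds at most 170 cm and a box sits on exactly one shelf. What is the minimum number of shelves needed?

5

Total = 150 + 150 + 110 + 110 + 70 + 60 + 60 + 30 = 740 cm.
Lower bound: ⌈740/170⌉ = 5 shelves.
A packing using 5 shelves:
  shelf 1: 150 = 150
  shelf 2: 150 = 150
  shelf 3: 110 + 60 = 170
  shelf 4: 110 + 60 = 170
  shelf 5: 70 + 30 = 100
This matches the lower bound, so 5 is optimal.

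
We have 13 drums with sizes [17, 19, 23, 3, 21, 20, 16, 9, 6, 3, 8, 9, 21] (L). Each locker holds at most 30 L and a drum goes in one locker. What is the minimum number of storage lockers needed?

7

Total = 23 + 21 + 21 + 20 + 19 + 17 + 16 + 9 + 9 + 8 + 6 + 3 + 3 = 175 L.
Lower bound: ⌈175/30⌉ = 6 storage lockers.
Also, 7 drums each exceed 15 L, and no two of those can share a locker, so at least 7 storage lockers are needed.
A packing using 7 storage lockers:
  locker 1: 23 + 6 = 29
  locker 2: 21 + 9 = 30
  locker 3: 21 + 9 = 30
  locker 4: 20 + 8 = 28
  locker 5: 19 + 3 + 3 = 25
  locker 6: 17 = 17
  locker 7: 16 = 16
This matches the lower bound, so 7 is optimal.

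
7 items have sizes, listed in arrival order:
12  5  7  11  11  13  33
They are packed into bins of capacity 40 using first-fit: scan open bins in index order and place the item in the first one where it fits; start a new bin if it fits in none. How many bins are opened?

3

  12 → bin 1 (new)  [load 12/40]
  5 → bin 1  [load 17/40]
  7 → bin 1  [load 24/40]
  11 → bin 1  [load 35/40]
  11 → bin 2 (new)  [load 11/40]
  13 → bin 2  [load 24/40]
  33 → bin 3 (new)  [load 33/40]
3 bins opened.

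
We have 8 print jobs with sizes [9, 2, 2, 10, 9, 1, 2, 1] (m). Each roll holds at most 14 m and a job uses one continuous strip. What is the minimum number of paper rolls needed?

3

Total = 10 + 9 + 9 + 2 + 2 + 2 + 1 + 1 = 36 m.
Lower bound: ⌈36/14⌉ = 3 paper rolls.
A packing using 3 paper rolls:
  roll 1: 10 + 2 + 2 = 14
  roll 2: 9 + 2 + 1 + 1 = 13
  roll 3: 9 = 9
This matches the lower bound, so 3 is optimal.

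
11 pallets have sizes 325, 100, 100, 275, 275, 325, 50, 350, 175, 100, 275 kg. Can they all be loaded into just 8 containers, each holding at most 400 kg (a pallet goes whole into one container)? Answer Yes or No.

A valid assignment using 7 containers:
  container 1: 350 + 50 = 400
  container 2: 325 = 325
  container 3: 325 = 325
  container 4: 275 + 100 = 375
  container 5: 275 + 100 = 375
  container 6: 275 + 100 = 375
  container 7: 175 = 175
That uses only 7 ≤ 8, so 8 containers are enough.

Yes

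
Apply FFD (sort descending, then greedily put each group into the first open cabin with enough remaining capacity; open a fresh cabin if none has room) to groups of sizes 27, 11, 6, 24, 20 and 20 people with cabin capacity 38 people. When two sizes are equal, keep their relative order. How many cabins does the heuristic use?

4

Sorted descending: 27, 24, 20, 20, 11, 6.
  27 → cabin 1 (new)  [load 27/38]
  24 → cabin 2 (new)  [load 24/38]
  20 → cabin 3 (new)  [load 20/38]
  20 → cabin 4 (new)  [load 20/38]
  11 → cabin 1  [load 38/38]
  6 → cabin 2  [load 30/38]
4 cabins opened.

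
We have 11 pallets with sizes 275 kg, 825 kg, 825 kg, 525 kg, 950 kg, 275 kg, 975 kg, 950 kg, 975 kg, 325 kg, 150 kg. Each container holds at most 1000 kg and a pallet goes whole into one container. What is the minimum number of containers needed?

Total = 975 + 975 + 950 + 950 + 825 + 825 + 525 + 325 + 275 + 275 + 150 = 7050 kg.
Lower bound: ⌈7050/1000⌉ = 8 containers.
A packing using 8 containers:
  container 1: 975 = 975
  container 2: 975 = 975
  container 3: 950 = 950
  container 4: 950 = 950
  container 5: 825 + 150 = 975
  container 6: 825 = 825
  container 7: 525 + 325 = 850
  container 8: 275 + 275 = 550
This matches the lower bound, so 8 is optimal.

8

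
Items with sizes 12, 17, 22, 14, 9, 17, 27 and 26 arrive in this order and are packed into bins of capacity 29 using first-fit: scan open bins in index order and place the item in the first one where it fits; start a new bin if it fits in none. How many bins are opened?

  12 → bin 1 (new)  [load 12/29]
  17 → bin 1  [load 29/29]
  22 → bin 2 (new)  [load 22/29]
  14 → bin 3 (new)  [load 14/29]
  9 → bin 3  [load 23/29]
  17 → bin 4 (new)  [load 17/29]
  27 → bin 5 (new)  [load 27/29]
  26 → bin 6 (new)  [load 26/29]
6 bins opened.

6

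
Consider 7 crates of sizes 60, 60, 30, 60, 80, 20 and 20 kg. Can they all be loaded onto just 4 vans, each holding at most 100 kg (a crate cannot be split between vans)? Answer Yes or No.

A valid assignment using 4 vans:
  van 1: 80 + 20 = 100
  van 2: 60 + 30 = 90
  van 3: 60 + 20 = 80
  van 4: 60 = 60
Every load is within 100 kg, so 4 vans suffice.

Yes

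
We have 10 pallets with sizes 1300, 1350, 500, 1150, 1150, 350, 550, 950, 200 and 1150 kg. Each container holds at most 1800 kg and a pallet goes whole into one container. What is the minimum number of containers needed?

Total = 1350 + 1300 + 1150 + 1150 + 1150 + 950 + 550 + 500 + 350 + 200 = 8650 kg.
Lower bound: ⌈8650/1800⌉ = 5 containers.
Also, 6 pallets each exceed 900 kg, and no two of those can share a container, so at least 6 containers are needed.
A packing using 6 containers:
  container 1: 1350 + 350 = 1700
  container 2: 1300 + 500 = 1800
  container 3: 1150 + 550 = 1700
  container 4: 1150 + 200 = 1350
  container 5: 1150 = 1150
  container 6: 950 = 950
This matches the lower bound, so 6 is optimal.

6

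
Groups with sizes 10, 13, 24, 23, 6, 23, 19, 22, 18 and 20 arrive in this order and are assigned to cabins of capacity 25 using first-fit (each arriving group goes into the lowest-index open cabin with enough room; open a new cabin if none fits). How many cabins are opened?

8

  10 → cabin 1 (new)  [load 10/25]
  13 → cabin 1  [load 23/25]
  24 → cabin 2 (new)  [load 24/25]
  23 → cabin 3 (new)  [load 23/25]
  6 → cabin 4 (new)  [load 6/25]
  23 → cabin 5 (new)  [load 23/25]
  19 → cabin 4  [load 25/25]
  22 → cabin 6 (new)  [load 22/25]
  18 → cabin 7 (new)  [load 18/25]
  20 → cabin 8 (new)  [load 20/25]
8 cabins opened.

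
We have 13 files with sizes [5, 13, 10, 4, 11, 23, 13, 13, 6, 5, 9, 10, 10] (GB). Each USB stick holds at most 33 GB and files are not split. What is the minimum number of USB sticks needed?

4

Total = 23 + 13 + 13 + 13 + 11 + 10 + 10 + 10 + 9 + 6 + 5 + 5 + 4 = 132 GB.
Lower bound: ⌈132/33⌉ = 4 USB sticks.
A packing using 4 USB sticks:
  USB stick 1: 23 + 10 = 33
  USB stick 2: 13 + 11 + 9 = 33
  USB stick 3: 13 + 10 + 10 = 33
  USB stick 4: 13 + 6 + 5 + 5 + 4 = 33
This matches the lower bound, so 4 is optimal.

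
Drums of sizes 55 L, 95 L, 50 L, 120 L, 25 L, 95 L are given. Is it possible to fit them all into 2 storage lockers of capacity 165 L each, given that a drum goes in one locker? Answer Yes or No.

Total = 440 L; ⌈440/165⌉ = 3.
At least 3 storage lockers are required, but only 2 are allowed.

No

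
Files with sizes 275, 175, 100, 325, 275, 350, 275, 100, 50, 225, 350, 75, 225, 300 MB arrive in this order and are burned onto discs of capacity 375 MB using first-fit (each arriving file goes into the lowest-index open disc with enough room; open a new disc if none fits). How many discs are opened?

10

  275 → disc 1 (new)  [load 275/375]
  175 → disc 2 (new)  [load 175/375]
  100 → disc 1  [load 375/375]
  325 → disc 3 (new)  [load 325/375]
  275 → disc 4 (new)  [load 275/375]
  350 → disc 5 (new)  [load 350/375]
  275 → disc 6 (new)  [load 275/375]
  100 → disc 2  [load 275/375]
  50 → disc 2  [load 325/375]
  225 → disc 7 (new)  [load 225/375]
  350 → disc 8 (new)  [load 350/375]
  75 → disc 4  [load 350/375]
  225 → disc 9 (new)  [load 225/375]
  300 → disc 10 (new)  [load 300/375]
10 discs opened.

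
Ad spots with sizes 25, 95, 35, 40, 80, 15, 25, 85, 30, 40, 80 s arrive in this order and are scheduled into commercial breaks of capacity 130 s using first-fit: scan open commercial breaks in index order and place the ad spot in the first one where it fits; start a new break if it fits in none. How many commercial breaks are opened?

  25 → break 1 (new)  [load 25/130]
  95 → break 1  [load 120/130]
  35 → break 2 (new)  [load 35/130]
  40 → break 2  [load 75/130]
  80 → break 3 (new)  [load 80/130]
  15 → break 2  [load 90/130]
  25 → break 2  [load 115/130]
  85 → break 4 (new)  [load 85/130]
  30 → break 3  [load 110/130]
  40 → break 4  [load 125/130]
  80 → break 5 (new)  [load 80/130]
5 commercial breaks opened.

5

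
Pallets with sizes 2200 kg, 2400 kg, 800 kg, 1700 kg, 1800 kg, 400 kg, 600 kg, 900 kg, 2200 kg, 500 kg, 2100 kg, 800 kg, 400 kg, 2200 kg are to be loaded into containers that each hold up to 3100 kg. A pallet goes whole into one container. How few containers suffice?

7

Total = 2400 + 2200 + 2200 + 2200 + 2100 + 1800 + 1700 + 900 + 800 + 800 + 600 + 500 + 400 + 400 = 19000 kg.
Lower bound: ⌈19000/3100⌉ = 7 containers.
A packing using 7 containers:
  container 1: 2400 + 600 = 3000
  container 2: 2200 + 900 = 3100
  container 3: 2200 + 800 = 3000
  container 4: 2200 + 800 = 3000
  container 5: 2100 + 500 + 400 = 3000
  container 6: 1800 + 400 = 2200
  container 7: 1700 = 1700
This matches the lower bound, so 7 is optimal.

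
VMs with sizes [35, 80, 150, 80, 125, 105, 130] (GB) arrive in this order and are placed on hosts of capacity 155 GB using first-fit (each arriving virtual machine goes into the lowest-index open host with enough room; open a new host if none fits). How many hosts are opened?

6

  35 → host 1 (new)  [load 35/155]
  80 → host 1  [load 115/155]
  150 → host 2 (new)  [load 150/155]
  80 → host 3 (new)  [load 80/155]
  125 → host 4 (new)  [load 125/155]
  105 → host 5 (new)  [load 105/155]
  130 → host 6 (new)  [load 130/155]
6 hosts opened.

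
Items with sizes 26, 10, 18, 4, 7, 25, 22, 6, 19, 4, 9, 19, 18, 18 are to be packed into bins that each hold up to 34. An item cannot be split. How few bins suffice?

8

Total = 26 + 25 + 22 + 19 + 19 + 18 + 18 + 18 + 10 + 9 + 7 + 6 + 4 + 4 = 205.
Lower bound: ⌈205/34⌉ = 7 bins.
Also, 8 items each exceed 17, and no two of those can share a bin, so at least 8 bins are needed.
A packing using 8 bins:
  bin 1: 26 + 7 = 33
  bin 2: 25 + 9 = 34
  bin 3: 22 + 10 = 32
  bin 4: 19 + 6 + 4 + 4 = 33
  bin 5: 19 = 19
  bin 6: 18 = 18
  bin 7: 18 = 18
  bin 8: 18 = 18
This matches the lower bound, so 8 is optimal.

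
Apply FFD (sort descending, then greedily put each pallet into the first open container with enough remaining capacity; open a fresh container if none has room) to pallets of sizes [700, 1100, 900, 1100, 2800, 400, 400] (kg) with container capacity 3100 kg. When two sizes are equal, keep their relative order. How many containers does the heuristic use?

Sorted descending: 2800, 1100, 1100, 900, 700, 400, 400.
  2800 → container 1 (new)  [load 2800/3100]
  1100 → container 2 (new)  [load 1100/3100]
  1100 → container 2  [load 2200/3100]
  900 → container 2  [load 3100/3100]
  700 → container 3 (new)  [load 700/3100]
  400 → container 3  [load 1100/3100]
  400 → container 3  [load 1500/3100]
3 containers opened.

3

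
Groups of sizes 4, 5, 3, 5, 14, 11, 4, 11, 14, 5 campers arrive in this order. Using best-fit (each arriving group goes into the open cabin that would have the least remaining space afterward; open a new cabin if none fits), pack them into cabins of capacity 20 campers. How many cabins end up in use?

5

  4 → cabin 1 (new)  [load 4/20]
  5 → cabin 1  [load 9/20]
  3 → cabin 1  [load 12/20]
  5 → cabin 1  [load 17/20]
  14 → cabin 2 (new)  [load 14/20]
  11 → cabin 3 (new)  [load 11/20]
  4 → cabin 2  [load 18/20]
  11 → cabin 4 (new)  [load 11/20]
  14 → cabin 5 (new)  [load 14/20]
  5 → cabin 5  [load 19/20]
5 cabins opened.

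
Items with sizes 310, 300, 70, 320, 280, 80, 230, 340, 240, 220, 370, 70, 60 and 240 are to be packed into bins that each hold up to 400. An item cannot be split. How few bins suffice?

10

Total = 370 + 340 + 320 + 310 + 300 + 280 + 240 + 240 + 230 + 220 + 80 + 70 + 70 + 60 = 3130.
Lower bound: ⌈3130/400⌉ = 8 bins.
Also, 10 items each exceed 200, and no two of those can share a bin, so at least 10 bins are needed.
A packing using 10 bins:
  bin 1: 370 = 370
  bin 2: 340 + 60 = 400
  bin 3: 320 + 80 = 400
  bin 4: 310 + 70 = 380
  bin 5: 300 + 70 = 370
  bin 6: 280 = 280
  bin 7: 240 = 240
  bin 8: 240 = 240
  bin 9: 230 = 230
  bin 10: 220 = 220
This matches the lower bound, so 10 is optimal.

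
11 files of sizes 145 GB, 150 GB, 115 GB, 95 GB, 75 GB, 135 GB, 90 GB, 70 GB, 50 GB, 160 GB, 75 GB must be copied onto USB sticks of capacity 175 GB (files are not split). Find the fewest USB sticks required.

Total = 160 + 150 + 145 + 135 + 115 + 95 + 90 + 75 + 75 + 70 + 50 = 1160 GB.
Lower bound: ⌈1160/175⌉ = 7 USB sticks.
A packing using 8 USB sticks:
  USB stick 1: 160 = 160
  USB stick 2: 150 = 150
  USB stick 3: 145 = 145
  USB stick 4: 135 = 135
  USB stick 5: 115 + 50 = 165
  USB stick 6: 95 + 75 = 170
  USB stick 7: 90 + 75 = 165
  USB stick 8: 70 = 70
No arrangement into 7 USB sticks stays within capacity, so 8 is optimal.

8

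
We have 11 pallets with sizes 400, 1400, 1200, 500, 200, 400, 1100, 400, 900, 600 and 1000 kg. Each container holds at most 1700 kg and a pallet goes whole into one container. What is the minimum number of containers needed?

Total = 1400 + 1200 + 1100 + 1000 + 900 + 600 + 500 + 400 + 400 + 400 + 200 = 8100 kg.
Lower bound: ⌈8100/1700⌉ = 5 containers.
A packing using 5 containers:
  container 1: 1400 + 200 = 1600
  container 2: 1200 + 500 = 1700
  container 3: 1100 + 600 = 1700
  container 4: 1000 + 400 = 1400
  container 5: 900 + 400 + 400 = 1700
This matches the lower bound, so 5 is optimal.

5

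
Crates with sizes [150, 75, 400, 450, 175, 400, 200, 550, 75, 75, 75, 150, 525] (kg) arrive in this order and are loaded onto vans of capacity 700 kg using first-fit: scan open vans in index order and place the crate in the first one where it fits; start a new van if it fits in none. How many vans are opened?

  150 → van 1 (new)  [load 150/700]
  75 → van 1  [load 225/700]
  400 → van 1  [load 625/700]
  450 → van 2 (new)  [load 450/700]
  175 → van 2  [load 625/700]
  400 → van 3 (new)  [load 400/700]
  200 → van 3  [load 600/700]
  550 → van 4 (new)  [load 550/700]
  75 → van 1  [load 700/700]
  75 → van 2  [load 700/700]
  75 → van 3  [load 675/700]
  150 → van 4  [load 700/700]
  525 → van 5 (new)  [load 525/700]
5 vans opened.

5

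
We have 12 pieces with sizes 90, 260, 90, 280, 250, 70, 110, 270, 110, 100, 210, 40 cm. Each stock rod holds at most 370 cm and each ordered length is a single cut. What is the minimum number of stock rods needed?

6

Total = 280 + 270 + 260 + 250 + 210 + 110 + 110 + 100 + 90 + 90 + 70 + 40 = 1880 cm.
Lower bound: ⌈1880/370⌉ = 6 stock rods.
A packing using 6 stock rods:
  stock rod 1: 280 + 90 = 370
  stock rod 2: 270 + 100 = 370
  stock rod 3: 260 + 110 = 370
  stock rod 4: 250 + 110 = 360
  stock rod 5: 210 + 90 + 70 = 370
  stock rod 6: 40 = 40
This matches the lower bound, so 6 is optimal.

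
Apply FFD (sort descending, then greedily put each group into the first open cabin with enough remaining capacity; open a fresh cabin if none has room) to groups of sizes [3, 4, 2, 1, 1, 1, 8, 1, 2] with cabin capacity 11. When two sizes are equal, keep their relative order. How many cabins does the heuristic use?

Sorted descending: 8, 4, 3, 2, 2, 1, 1, 1, 1.
  8 → cabin 1 (new)  [load 8/11]
  4 → cabin 2 (new)  [load 4/11]
  3 → cabin 1  [load 11/11]
  2 → cabin 2  [load 6/11]
  2 → cabin 2  [load 8/11]
  1 → cabin 2  [load 9/11]
  1 → cabin 2  [load 10/11]
  1 → cabin 2  [load 11/11]
  1 → cabin 3 (new)  [load 1/11]
3 cabins opened.

3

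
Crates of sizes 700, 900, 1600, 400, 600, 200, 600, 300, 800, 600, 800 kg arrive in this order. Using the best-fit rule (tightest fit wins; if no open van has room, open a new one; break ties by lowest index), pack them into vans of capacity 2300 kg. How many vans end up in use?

4

  700 → van 1 (new)  [load 700/2300]
  900 → van 1  [load 1600/2300]
  1600 → van 2 (new)  [load 1600/2300]
  400 → van 1  [load 2000/2300]
  600 → van 2  [load 2200/2300]
  200 → van 1  [load 2200/2300]
  600 → van 3 (new)  [load 600/2300]
  300 → van 3  [load 900/2300]
  800 → van 3  [load 1700/2300]
  600 → van 3  [load 2300/2300]
  800 → van 4 (new)  [load 800/2300]
4 vans opened.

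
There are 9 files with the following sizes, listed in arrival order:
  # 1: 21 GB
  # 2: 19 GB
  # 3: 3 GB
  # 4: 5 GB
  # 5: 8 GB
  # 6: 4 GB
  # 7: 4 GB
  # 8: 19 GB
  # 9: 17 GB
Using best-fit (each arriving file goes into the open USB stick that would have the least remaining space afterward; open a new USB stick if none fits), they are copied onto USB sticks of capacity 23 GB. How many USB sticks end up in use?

5

  21 → USB stick 1 (new)  [load 21/23]
  19 → USB stick 2 (new)  [load 19/23]
  3 → USB stick 2  [load 22/23]
  5 → USB stick 3 (new)  [load 5/23]
  8 → USB stick 3  [load 13/23]
  4 → USB stick 3  [load 17/23]
  4 → USB stick 3  [load 21/23]
  19 → USB stick 4 (new)  [load 19/23]
  17 → USB stick 5 (new)  [load 17/23]
5 USB sticks opened.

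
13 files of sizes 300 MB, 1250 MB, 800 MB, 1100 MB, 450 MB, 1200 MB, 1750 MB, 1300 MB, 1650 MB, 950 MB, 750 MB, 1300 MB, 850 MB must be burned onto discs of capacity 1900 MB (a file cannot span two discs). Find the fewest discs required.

9

Total = 1750 + 1650 + 1300 + 1300 + 1250 + 1200 + 1100 + 950 + 850 + 800 + 750 + 450 + 300 = 13650 MB.
Lower bound: ⌈13650/1900⌉ = 8 discs.
A packing using 9 discs:
  disc 1: 1750 = 1750
  disc 2: 1650 = 1650
  disc 3: 1300 + 450 = 1750
  disc 4: 1300 + 300 = 1600
  disc 5: 1250 = 1250
  disc 6: 1200 = 1200
  disc 7: 1100 + 800 = 1900
  disc 8: 950 + 850 = 1800
  disc 9: 750 = 750
No arrangement into 8 discs stays within capacity, so 9 is optimal.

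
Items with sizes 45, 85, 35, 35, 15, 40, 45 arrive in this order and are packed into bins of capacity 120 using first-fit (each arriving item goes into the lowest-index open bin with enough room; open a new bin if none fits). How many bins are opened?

3

  45 → bin 1 (new)  [load 45/120]
  85 → bin 2 (new)  [load 85/120]
  35 → bin 1  [load 80/120]
  35 → bin 1  [load 115/120]
  15 → bin 2  [load 100/120]
  40 → bin 3 (new)  [load 40/120]
  45 → bin 3  [load 85/120]
3 bins opened.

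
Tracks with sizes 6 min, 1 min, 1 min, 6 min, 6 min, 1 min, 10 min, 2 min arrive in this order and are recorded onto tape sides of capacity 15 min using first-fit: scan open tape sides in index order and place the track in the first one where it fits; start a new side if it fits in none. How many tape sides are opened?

3

  6 → side 1 (new)  [load 6/15]
  1 → side 1  [load 7/15]
  1 → side 1  [load 8/15]
  6 → side 1  [load 14/15]
  6 → side 2 (new)  [load 6/15]
  1 → side 1  [load 15/15]
  10 → side 3 (new)  [load 10/15]
  2 → side 2  [load 8/15]
3 tape sides opened.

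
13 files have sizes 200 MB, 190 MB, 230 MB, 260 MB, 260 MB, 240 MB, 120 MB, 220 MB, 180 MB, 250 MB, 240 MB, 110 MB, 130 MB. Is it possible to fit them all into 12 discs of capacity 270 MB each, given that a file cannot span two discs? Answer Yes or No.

A valid assignment using 12 discs:
  disc 1: 260 = 260
  disc 2: 260 = 260
  disc 3: 250 = 250
  disc 4: 240 = 240
  disc 5: 240 = 240
  disc 6: 230 = 230
  disc 7: 220 = 220
  disc 8: 200 = 200
  disc 9: 190 = 190
  disc 10: 180 = 180
  disc 11: 130 + 120 = 250
  disc 12: 110 = 110
Every load is within 270 MB, so 12 discs suffice.

Yes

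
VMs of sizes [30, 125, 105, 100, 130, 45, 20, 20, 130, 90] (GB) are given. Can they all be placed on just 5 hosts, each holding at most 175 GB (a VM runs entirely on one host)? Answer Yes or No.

Total = 795 GB; ⌈795/175⌉ = 5.
6 VMs each exceed half the capacity and cannot share a host, forcing at least 6 hosts.
At least 6 hosts are required, but only 5 are allowed.

No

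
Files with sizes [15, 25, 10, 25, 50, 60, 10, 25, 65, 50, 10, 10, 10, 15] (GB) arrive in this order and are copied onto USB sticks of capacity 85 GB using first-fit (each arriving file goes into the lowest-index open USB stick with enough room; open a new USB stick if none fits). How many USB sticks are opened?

  15 → USB stick 1 (new)  [load 15/85]
  25 → USB stick 1  [load 40/85]
  10 → USB stick 1  [load 50/85]
  25 → USB stick 1  [load 75/85]
  50 → USB stick 2 (new)  [load 50/85]
  60 → USB stick 3 (new)  [load 60/85]
  10 → USB stick 1  [load 85/85]
  25 → USB stick 2  [load 75/85]
  65 → USB stick 4 (new)  [load 65/85]
  50 → USB stick 5 (new)  [load 50/85]
  10 → USB stick 2  [load 85/85]
  10 → USB stick 3  [load 70/85]
  10 → USB stick 3  [load 80/85]
  15 → USB stick 4  [load 80/85]
5 USB sticks opened.

5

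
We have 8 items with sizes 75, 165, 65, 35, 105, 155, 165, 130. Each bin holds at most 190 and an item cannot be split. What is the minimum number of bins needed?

6

Total = 165 + 165 + 155 + 130 + 105 + 75 + 65 + 35 = 895.
Lower bound: ⌈895/190⌉ = 5 bins.
A packing using 6 bins:
  bin 1: 165 = 165
  bin 2: 165 = 165
  bin 3: 155 + 35 = 190
  bin 4: 130 = 130
  bin 5: 105 + 75 = 180
  bin 6: 65 = 65
No arrangement into 5 bins stays within capacity, so 6 is optimal.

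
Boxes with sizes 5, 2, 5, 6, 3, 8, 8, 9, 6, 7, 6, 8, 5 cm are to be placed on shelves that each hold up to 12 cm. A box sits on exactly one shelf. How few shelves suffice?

8

Total = 9 + 8 + 8 + 8 + 7 + 6 + 6 + 6 + 5 + 5 + 5 + 3 + 2 = 78 cm.
Lower bound: ⌈78/12⌉ = 7 shelves.
A packing using 8 shelves:
  shelf 1: 9 + 3 = 12
  shelf 2: 8 + 2 = 10
  shelf 3: 8 = 8
  shelf 4: 8 = 8
  shelf 5: 7 + 5 = 12
  shelf 6: 6 + 6 = 12
  shelf 7: 6 + 5 = 11
  shelf 8: 5 = 5
No arrangement into 7 shelves stays within capacity, so 8 is optimal.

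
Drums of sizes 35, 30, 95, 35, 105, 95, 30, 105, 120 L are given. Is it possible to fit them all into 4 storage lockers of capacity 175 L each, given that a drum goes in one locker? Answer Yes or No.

Total = 650 L; ⌈650/175⌉ = 4.
5 drums each exceed half the capacity and cannot share a locker, forcing at least 5 storage lockers.
At least 5 storage lockers are required, but only 4 are allowed.

No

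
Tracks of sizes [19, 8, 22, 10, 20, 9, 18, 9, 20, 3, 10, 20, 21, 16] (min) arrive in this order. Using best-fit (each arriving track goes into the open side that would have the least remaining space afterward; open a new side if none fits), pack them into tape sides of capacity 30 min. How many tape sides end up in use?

  19 → side 1 (new)  [load 19/30]
  8 → side 1  [load 27/30]
  22 → side 2 (new)  [load 22/30]
  10 → side 3 (new)  [load 10/30]
  20 → side 3  [load 30/30]
  9 → side 4 (new)  [load 9/30]
  18 → side 4  [load 27/30]
  9 → side 5 (new)  [load 9/30]
  20 → side 5  [load 29/30]
  3 → side 1  [load 30/30]
  10 → side 6 (new)  [load 10/30]
  20 → side 6  [load 30/30]
  21 → side 7 (new)  [load 21/30]
  16 → side 8 (new)  [load 16/30]
8 tape sides opened.

8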